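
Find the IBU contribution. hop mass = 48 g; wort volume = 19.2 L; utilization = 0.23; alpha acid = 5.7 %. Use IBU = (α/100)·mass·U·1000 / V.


IBU = (5.7/100)·48·0.23·1000 / 19.2

32.7750 IBU


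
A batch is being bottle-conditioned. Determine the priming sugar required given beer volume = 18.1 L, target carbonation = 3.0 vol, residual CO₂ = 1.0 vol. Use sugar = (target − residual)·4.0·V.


sugar = (3.0 − 1.0)·4.0·18.1

144.8000 g


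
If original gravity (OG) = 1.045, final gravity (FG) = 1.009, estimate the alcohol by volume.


ABV = (OG − FG) · 131.25
ABV = (1.045 − 1.009) · 131.25

4.7250 % ABV


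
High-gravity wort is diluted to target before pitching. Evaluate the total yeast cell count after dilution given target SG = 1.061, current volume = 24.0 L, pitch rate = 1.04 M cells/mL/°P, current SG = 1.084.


V_w = V·((SG_c−1)/(SG_t−1)−1);  °P = 259 − 259/SG_t;  cells = rate·(V+V_w)·°P
V_w = 24.0·((1.084−1)/(1.061−1)−1) = 9.0492
V_final = 24.0 + 9.0492 = 33.0492
°P = 259 − 259/1.061 = 14.8907
cells = 1.04·33.0492·14.8907

511.8094 billion cells


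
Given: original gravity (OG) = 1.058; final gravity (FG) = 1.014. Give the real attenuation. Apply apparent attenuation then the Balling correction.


AA = (OG−FG)/(OG−1)·100;  RA = AA·0.8192
AA = (1.058 − 1.014)/(1.058 − 1)·100 = 75.8621
RA = 75.8621·0.8192

62.1462 %


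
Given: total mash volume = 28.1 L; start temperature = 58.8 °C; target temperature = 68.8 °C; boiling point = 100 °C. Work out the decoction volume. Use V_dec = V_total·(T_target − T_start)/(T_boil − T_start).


V_dec = 28.1·(68.8 − 58.8)/(100 − 58.8)

6.8204 L


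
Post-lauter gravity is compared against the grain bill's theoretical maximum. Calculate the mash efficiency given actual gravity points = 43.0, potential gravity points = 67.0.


efficiency = actual / potential × 100
efficiency = 43.0 / 67.0 × 100

64.1791 %


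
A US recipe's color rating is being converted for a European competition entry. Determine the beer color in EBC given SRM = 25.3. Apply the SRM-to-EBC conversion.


EBC = SRM · 1.97
EBC = 25.3 · 1.97

49.8410 EBC


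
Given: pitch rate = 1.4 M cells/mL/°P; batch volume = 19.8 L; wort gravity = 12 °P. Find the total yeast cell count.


cells (billions) = rate · V_L · °P
cells = 1.4 · 19.8 · 12

332.6400 billion cells


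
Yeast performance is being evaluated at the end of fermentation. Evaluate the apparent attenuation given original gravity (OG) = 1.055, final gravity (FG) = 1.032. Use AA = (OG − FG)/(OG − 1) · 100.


AA = (1.055 − 1.032)/(1.055 − 1) · 100

41.8182 %


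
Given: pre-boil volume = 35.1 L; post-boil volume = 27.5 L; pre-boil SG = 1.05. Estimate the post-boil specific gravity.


SG_post = 1 + (SG_pre − 1)·V_pre/V_post
pts_pre = (1.05 − 1)·1000 = 50.0000
pts_post = 50.0000·35.1/27.5 = 63.8182
SG_post = 1 + 63.8182/1000

1.0638


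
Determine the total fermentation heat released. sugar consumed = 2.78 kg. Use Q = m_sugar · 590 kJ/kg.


Q = 2.78 · 590

1640.2000 kJ


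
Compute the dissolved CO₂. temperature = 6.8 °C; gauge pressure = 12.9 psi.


vols = (P + 14.695)·(0.01821 + 0.09011·e^(−0.04·T))
vols = (12.9 + 14.695)·(0.01821 + 0.09011·e^(−0.04·6.8))

2.3969 volumes


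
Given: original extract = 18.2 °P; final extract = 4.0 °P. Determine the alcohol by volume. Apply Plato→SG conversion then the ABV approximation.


SG = 259/(259 − P);  ABV = (OG − FG)·131.25
OG = 259/(259 − 18.2) = 1.0756
FG = 259/(259 − 4.0) = 1.0157
ABV = (1.0756 − 1.0157)·131.25

7.8612 % ABV


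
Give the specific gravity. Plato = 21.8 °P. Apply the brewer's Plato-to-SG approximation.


SG = 259/(259 − P)
SG = 259/(259 − 21.8)

1.0919


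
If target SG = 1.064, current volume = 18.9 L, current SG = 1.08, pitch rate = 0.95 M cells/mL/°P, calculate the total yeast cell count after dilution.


V_w = V·((SG_c−1)/(SG_t−1)−1);  °P = 259 − 259/SG_t;  cells = rate·(V+V_w)·°P
V_w = 18.9·((1.08−1)/(1.064−1)−1) = 4.7250
V_final = 18.9 + 4.7250 = 23.6250
°P = 259 − 259/1.064 = 15.5789
cells = 0.95·23.6250·15.5789

349.6500 billion cells


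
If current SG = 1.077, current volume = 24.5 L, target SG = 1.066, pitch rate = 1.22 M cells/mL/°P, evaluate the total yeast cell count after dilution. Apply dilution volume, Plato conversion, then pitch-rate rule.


V_w = V·((SG_c−1)/(SG_t−1)−1);  °P = 259 − 259/SG_t;  cells = rate·(V+V_w)·°P
V_w = 24.5·((1.077−1)/(1.066−1)−1) = 4.0833
V_final = 24.5 + 4.0833 = 28.5833
°P = 259 − 259/1.066 = 16.0356
cells = 1.22·28.5833·16.0356

559.1897 billion cells


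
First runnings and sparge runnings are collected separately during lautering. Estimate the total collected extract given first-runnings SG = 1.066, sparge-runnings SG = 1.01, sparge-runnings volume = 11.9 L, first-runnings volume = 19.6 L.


total = Σ (SG_i − 1)·1000·V_i
first = (1.066 − 1)·1000·19.6 = 1293.6000
sparge = (1.01 − 1)·1000·11.9 = 119.0000
total = 1293.6000 + 119.0000

1412.6000 gravity·L


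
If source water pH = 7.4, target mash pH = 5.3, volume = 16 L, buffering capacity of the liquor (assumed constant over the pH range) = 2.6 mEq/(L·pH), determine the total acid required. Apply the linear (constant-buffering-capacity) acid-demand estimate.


acid = buffering capacity · (pH_source − pH_target) · V
acid = 2.6 · (7.4 − 5.3) · 16

87.3600 mEq


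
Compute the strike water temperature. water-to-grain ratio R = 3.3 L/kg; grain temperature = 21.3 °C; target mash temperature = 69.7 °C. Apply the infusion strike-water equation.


T_strike = (0.41/R)·(T_mash − T_grain) + T_mash
T_strike = (0.41/3.3)·(69.7 − 21.3) + 69.7

75.7133 °C


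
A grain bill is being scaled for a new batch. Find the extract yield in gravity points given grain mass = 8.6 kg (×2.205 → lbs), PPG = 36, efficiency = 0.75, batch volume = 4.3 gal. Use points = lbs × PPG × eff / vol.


lbs = 8.6 × 2.205 = 18.9630
points = 18.9630 × 36 × 0.75 / 4.3

119.0700 points


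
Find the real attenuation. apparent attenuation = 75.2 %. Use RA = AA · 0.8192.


RA = 75.2 · 0.8192

61.6038 %


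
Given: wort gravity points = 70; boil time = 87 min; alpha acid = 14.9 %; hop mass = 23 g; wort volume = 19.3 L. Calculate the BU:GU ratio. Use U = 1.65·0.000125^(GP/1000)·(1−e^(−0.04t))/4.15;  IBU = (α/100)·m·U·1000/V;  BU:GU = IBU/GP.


U = 1.65·0.000125^(70/1000)·(1−e^(−0.04·87))/4.15 = 0.2054
IBU = (14.9/100)·23·0.2054·1000/19.3 = 36.4743
BU:GU = 36.4743/70

0.5211


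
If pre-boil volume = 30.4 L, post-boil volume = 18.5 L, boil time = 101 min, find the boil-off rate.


rate = (V_pre − V_post) / (t_min/60)
rate = (30.4 − 18.5) / (101/60)

7.0693 L/hr


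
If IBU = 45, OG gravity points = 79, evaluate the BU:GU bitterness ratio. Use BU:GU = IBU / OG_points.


BU:GU = 45 / 79

0.5696


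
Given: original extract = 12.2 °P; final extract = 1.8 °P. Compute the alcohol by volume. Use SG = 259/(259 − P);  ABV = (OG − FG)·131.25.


OG = 259/(259 − 12.2) = 1.0494
FG = 259/(259 − 1.8) = 1.0070
ABV = (1.0494 − 1.0070)·131.25

5.5695 % ABV


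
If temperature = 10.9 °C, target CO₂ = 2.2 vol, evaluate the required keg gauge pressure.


psi = vols/(0.01821 + 0.09011·e^(−0.04·T)) − 14.695
psi = 2.2/(0.01821 + 0.09011·e^(−0.04·10.9)) − 14.695

14.0719 psi


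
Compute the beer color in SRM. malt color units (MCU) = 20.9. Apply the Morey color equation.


SRM = 1.4922 · MCU^0.6859
SRM = 1.4922 · 20.9^0.6859

12.0037 SRM


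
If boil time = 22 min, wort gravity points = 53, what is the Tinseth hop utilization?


U = 1.65·0.000125^(GP/1000) · (1 − e^(−0.04·t))/4.15
bigness = 1.65·0.000125^(53/1000) = 1.0248
boil_factor = (1 − e^(−0.04·22))/4.15 = 0.1410
U = 1.0248 · 0.1410

0.1445


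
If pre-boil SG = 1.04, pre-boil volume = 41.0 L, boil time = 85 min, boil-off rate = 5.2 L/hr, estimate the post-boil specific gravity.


V_post = V_pre − rate·(t/60);  SG_post = 1 + (SG_pre−1)·V_pre/V_post
V_post = 41.0 − 5.2·(85/60) = 33.6333
SG_post = 1 + (1.04 − 1)·41.0/33.6333

1.0488


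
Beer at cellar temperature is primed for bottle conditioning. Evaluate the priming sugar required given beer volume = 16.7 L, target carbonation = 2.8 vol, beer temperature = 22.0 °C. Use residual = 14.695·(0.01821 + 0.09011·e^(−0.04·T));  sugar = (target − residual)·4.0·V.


residual = 14.695·(0.01821 + 0.09011·e^(−0.04·22.0)) = 0.8168
sugar = (2.8 − 0.8168)·4.0·16.7

132.4753 g


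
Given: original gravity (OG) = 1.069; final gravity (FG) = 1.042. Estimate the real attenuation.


AA = (OG−FG)/(OG−1)·100;  RA = AA·0.8192
AA = (1.069 − 1.042)/(1.069 − 1)·100 = 39.1304
RA = 39.1304·0.8192

32.0557 %


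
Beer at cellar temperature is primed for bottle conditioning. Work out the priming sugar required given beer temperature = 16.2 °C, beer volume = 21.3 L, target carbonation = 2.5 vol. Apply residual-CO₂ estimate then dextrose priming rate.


residual = 14.695·(0.01821 + 0.09011·e^(−0.04·T));  sugar = (target − residual)·4.0·V
residual = 14.695·(0.01821 + 0.09011·e^(−0.04·16.2)) = 0.9603
sugar = (2.5 − 0.9603)·4.0·21.3

131.1862 g


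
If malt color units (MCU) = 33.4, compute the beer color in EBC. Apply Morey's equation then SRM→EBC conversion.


SRM = 1.4922·MCU^0.6859;  EBC = SRM·1.97
SRM = 1.4922·33.4^0.6859 = 16.5564
EBC = 16.5564·1.97

32.6160 EBC


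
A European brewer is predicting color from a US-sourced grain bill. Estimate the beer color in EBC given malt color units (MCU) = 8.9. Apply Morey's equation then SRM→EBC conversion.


SRM = 1.4922·MCU^0.6859;  EBC = SRM·1.97
SRM = 1.4922·8.9^0.6859 = 6.6836
EBC = 6.6836·1.97

13.1668 EBC


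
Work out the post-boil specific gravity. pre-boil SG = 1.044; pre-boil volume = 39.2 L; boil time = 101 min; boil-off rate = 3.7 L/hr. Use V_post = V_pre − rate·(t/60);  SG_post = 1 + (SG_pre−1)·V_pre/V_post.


V_post = 39.2 − 3.7·(101/60) = 32.9717
SG_post = 1 + (1.044 − 1)·39.2/32.9717

1.0523


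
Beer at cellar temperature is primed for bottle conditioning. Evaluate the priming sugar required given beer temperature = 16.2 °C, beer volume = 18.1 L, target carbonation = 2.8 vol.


residual = 14.695·(0.01821 + 0.09011·e^(−0.04·T));  sugar = (target − residual)·4.0·V
residual = 14.695·(0.01821 + 0.09011·e^(−0.04·16.2)) = 0.9603
sugar = (2.8 − 0.9603)·4.0·18.1

133.1975 g


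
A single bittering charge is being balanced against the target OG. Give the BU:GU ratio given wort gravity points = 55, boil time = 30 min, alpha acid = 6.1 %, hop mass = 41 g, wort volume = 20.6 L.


U = 1.65·0.000125^(GP/1000)·(1−e^(−0.04t))/4.15;  IBU = (α/100)·m·U·1000/V;  BU:GU = IBU/GP
U = 1.65·0.000125^(55/1000)·(1−e^(−0.04·30))/4.15 = 0.1695
IBU = (6.1/100)·41·0.1695·1000/20.6 = 20.5764
BU:GU = 20.5764/55

0.3741


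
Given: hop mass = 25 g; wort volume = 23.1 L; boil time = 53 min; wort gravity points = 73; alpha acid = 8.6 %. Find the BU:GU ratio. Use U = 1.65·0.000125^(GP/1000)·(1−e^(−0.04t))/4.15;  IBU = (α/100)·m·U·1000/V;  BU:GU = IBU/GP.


U = 1.65·0.000125^(73/1000)·(1−e^(−0.04·53))/4.15 = 0.1815
IBU = (8.6/100)·25·0.1815·1000/23.1 = 16.8968
BU:GU = 16.8968/73

0.2315


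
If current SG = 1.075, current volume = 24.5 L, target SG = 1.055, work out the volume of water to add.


V_water = V·((SG_curr − 1)/(SG_target − 1) − 1)
V_water = 24.5·((1.075 − 1)/(1.055 − 1) − 1)

8.9091 L


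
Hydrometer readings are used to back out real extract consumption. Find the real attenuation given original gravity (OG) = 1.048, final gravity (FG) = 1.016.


AA = (OG−FG)/(OG−1)·100;  RA = AA·0.8192
AA = (1.048 − 1.016)/(1.048 − 1)·100 = 66.6667
RA = 66.6667·0.8192

54.6133 %


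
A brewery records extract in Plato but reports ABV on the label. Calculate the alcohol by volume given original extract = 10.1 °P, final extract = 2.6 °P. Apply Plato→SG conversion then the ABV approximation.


SG = 259/(259 − P);  ABV = (OG − FG)·131.25
OG = 259/(259 − 10.1) = 1.0406
FG = 259/(259 − 2.6) = 1.0101
ABV = (1.0406 − 1.0101)·131.25

3.9950 % ABV


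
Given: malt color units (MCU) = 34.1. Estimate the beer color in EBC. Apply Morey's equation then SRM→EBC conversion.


SRM = 1.4922·MCU^0.6859;  EBC = SRM·1.97
SRM = 1.4922·34.1^0.6859 = 16.7936
EBC = 16.7936·1.97

33.0834 EBC


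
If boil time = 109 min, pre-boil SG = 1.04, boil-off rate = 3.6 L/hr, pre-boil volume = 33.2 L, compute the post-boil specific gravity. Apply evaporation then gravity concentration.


V_post = V_pre − rate·(t/60);  SG_post = 1 + (SG_pre−1)·V_pre/V_post
V_post = 33.2 − 3.6·(109/60) = 26.6600
SG_post = 1 + (1.04 − 1)·33.2/26.6600

1.0498


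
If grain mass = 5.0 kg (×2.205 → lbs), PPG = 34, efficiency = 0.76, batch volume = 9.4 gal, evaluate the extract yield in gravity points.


points = lbs × PPG × eff / vol
lbs = 5.0 × 2.205 = 11.0250
points = 11.0250 × 34 × 0.76 / 9.4

30.3070 points


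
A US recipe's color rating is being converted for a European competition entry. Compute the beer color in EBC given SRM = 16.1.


EBC = SRM · 1.97
EBC = 16.1 · 1.97

31.7170 EBC


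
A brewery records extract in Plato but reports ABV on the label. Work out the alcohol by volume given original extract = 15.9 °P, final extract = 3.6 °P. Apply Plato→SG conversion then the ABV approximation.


SG = 259/(259 − P);  ABV = (OG − FG)·131.25
OG = 259/(259 − 15.9) = 1.0654
FG = 259/(259 − 3.6) = 1.0141
ABV = (1.0654 − 1.0141)·131.25

6.7344 % ABV


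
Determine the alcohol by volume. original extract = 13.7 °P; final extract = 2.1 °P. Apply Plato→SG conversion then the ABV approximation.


SG = 259/(259 − P);  ABV = (OG − FG)·131.25
OG = 259/(259 − 13.7) = 1.0558
FG = 259/(259 − 2.1) = 1.0082
ABV = (1.0558 − 1.0082)·131.25

6.2574 % ABV


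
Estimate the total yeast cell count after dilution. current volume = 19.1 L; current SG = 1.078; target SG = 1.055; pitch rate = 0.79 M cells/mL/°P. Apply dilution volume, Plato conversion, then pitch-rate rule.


V_w = V·((SG_c−1)/(SG_t−1)−1);  °P = 259 − 259/SG_t;  cells = rate·(V+V_w)·°P
V_w = 19.1·((1.078−1)/(1.055−1)−1) = 7.9873
V_final = 19.1 + 7.9873 = 27.0873
°P = 259 − 259/1.055 = 13.5024
cells = 0.79·27.0873·13.5024

288.9365 billion cells


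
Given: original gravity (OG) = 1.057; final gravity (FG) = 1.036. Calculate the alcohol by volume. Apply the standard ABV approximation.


ABV = (OG − FG) · 131.25
ABV = (1.057 − 1.036) · 131.25

2.7562 % ABV


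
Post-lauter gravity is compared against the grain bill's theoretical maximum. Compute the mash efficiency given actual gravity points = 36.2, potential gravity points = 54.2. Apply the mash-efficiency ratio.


efficiency = actual / potential × 100
efficiency = 36.2 / 54.2 × 100

66.7897 %


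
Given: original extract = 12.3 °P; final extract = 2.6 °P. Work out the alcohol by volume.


SG = 259/(259 − P);  ABV = (OG − FG)·131.25
OG = 259/(259 − 12.3) = 1.0499
FG = 259/(259 − 2.6) = 1.0101
ABV = (1.0499 − 1.0101)·131.25

5.2130 % ABV


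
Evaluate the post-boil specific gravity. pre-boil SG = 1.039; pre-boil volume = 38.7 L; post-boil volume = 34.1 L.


SG_post = 1 + (SG_pre − 1)·V_pre/V_post
pts_pre = (1.039 − 1)·1000 = 39.0000
pts_post = 39.0000·38.7/34.1 = 44.2610
SG_post = 1 + 44.2610/1000

1.0443


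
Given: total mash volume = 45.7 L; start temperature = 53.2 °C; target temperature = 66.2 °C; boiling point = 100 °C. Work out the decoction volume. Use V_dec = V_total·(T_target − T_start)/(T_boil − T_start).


V_dec = 45.7·(66.2 − 53.2)/(100 − 53.2)

12.6944 L


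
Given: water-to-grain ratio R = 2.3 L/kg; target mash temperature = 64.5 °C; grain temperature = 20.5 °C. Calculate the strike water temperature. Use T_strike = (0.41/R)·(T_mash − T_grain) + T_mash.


T_strike = (0.41/2.3)·(64.5 − 20.5) + 64.5

72.3435 °C


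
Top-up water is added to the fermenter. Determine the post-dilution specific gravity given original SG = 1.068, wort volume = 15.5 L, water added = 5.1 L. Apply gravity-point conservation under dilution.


SG_new = 1 + (SG_old − 1)·V_old/(V_old + V_water)
pts = (1.068 − 1)·1000·15.5/(15.5 + 5.1) = 51.1650
SG_new = 1 + 51.1650/1000

1.0512


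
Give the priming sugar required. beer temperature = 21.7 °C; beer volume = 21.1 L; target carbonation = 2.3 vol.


residual = 14.695·(0.01821 + 0.09011·e^(−0.04·T));  sugar = (target − residual)·4.0·V
residual = 14.695·(0.01821 + 0.09011·e^(−0.04·21.7)) = 0.8235
sugar = (2.3 − 0.8235)·4.0·21.1

124.6193 g


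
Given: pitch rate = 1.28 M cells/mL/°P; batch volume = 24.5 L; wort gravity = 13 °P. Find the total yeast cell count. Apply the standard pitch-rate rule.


cells (billions) = rate · V_L · °P
cells = 1.28 · 24.5 · 13

407.6800 billion cells


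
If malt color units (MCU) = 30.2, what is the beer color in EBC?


SRM = 1.4922·MCU^0.6859;  EBC = SRM·1.97
SRM = 1.4922·30.2^0.6859 = 15.4513
EBC = 15.4513·1.97

30.4390 EBC


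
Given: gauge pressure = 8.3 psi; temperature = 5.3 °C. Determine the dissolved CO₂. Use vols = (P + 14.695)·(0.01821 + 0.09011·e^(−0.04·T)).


vols = (8.3 + 14.695)·(0.01821 + 0.09011·e^(−0.04·5.3))

2.0950 volumes


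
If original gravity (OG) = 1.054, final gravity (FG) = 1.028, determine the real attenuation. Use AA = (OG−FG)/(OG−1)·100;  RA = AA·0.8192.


AA = (1.054 − 1.028)/(1.054 − 1)·100 = 48.1481
RA = 48.1481·0.8192

39.4430 %


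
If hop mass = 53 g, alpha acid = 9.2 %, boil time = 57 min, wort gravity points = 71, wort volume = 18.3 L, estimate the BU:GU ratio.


U = 1.65·0.000125^(GP/1000)·(1−e^(−0.04t))/4.15;  IBU = (α/100)·m·U·1000/V;  BU:GU = IBU/GP
U = 1.65·0.000125^(71/1000)·(1−e^(−0.04·57))/4.15 = 0.1886
IBU = (9.2/100)·53·0.1886·1000/18.3 = 50.2421
BU:GU = 50.2421/71

0.7076


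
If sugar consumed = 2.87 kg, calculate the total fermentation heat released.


Q = m_sugar · 590 kJ/kg
Q = 2.87 · 590

1693.3000 kJ


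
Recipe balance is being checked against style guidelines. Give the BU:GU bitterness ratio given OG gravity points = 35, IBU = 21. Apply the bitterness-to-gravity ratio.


BU:GU = IBU / OG_points
BU:GU = 21 / 35

0.6000


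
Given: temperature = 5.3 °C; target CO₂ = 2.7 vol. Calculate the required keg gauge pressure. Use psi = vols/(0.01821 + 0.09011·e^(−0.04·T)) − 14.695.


psi = 2.7/(0.01821 + 0.09011·e^(−0.04·5.3)) − 14.695

14.9409 psi


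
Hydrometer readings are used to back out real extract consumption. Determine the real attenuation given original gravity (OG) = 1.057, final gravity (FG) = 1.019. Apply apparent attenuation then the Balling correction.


AA = (OG−FG)/(OG−1)·100;  RA = AA·0.8192
AA = (1.057 − 1.019)/(1.057 − 1)·100 = 66.6667
RA = 66.6667·0.8192

54.6133 %


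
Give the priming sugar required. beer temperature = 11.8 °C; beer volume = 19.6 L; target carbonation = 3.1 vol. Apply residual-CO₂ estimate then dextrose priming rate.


residual = 14.695·(0.01821 + 0.09011·e^(−0.04·T));  sugar = (target − residual)·4.0·V
residual = 14.695·(0.01821 + 0.09011·e^(−0.04·11.8)) = 1.0935
sugar = (3.1 − 1.0935)·4.0·19.6

157.3057 g


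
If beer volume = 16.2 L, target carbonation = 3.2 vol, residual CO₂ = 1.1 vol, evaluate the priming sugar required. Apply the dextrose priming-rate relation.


sugar = (target − residual)·4.0·V
sugar = (3.2 − 1.1)·4.0·16.2

136.0800 g


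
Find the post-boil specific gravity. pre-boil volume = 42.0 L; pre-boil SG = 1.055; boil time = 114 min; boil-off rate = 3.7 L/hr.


V_post = V_pre − rate·(t/60);  SG_post = 1 + (SG_pre−1)·V_pre/V_post
V_post = 42.0 − 3.7·(114/60) = 34.9700
SG_post = 1 + (1.055 − 1)·42.0/34.9700

1.0661


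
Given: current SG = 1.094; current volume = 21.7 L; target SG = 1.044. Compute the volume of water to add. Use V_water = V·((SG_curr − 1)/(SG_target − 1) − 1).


V_water = 21.7·((1.094 − 1)/(1.044 − 1) − 1)

24.6591 L


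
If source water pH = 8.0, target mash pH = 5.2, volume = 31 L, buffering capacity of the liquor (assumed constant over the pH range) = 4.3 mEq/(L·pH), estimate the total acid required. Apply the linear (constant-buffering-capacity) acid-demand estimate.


acid = buffering capacity · (pH_source − pH_target) · V
acid = 4.3 · (8.0 − 5.2) · 31

373.2400 mEq


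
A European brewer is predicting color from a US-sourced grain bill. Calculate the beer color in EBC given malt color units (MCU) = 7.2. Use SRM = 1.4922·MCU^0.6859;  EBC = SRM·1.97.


SRM = 1.4922·7.2^0.6859 = 5.7792
EBC = 5.7792·1.97

11.3851 EBC


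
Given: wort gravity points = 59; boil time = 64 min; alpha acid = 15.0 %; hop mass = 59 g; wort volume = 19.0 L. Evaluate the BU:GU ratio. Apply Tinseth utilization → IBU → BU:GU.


U = 1.65·0.000125^(GP/1000)·(1−e^(−0.04t))/4.15;  IBU = (α/100)·m·U·1000/V;  BU:GU = IBU/GP
U = 1.65·0.000125^(59/1000)·(1−e^(−0.04·64))/4.15 = 0.2159
IBU = (15.0/100)·59·0.2159·1000/19.0 = 100.5545
BU:GU = 100.5545/59

1.7043


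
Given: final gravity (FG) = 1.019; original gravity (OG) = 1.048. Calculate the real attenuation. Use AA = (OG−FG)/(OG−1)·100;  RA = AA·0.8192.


AA = (1.048 − 1.019)/(1.048 − 1)·100 = 60.4167
RA = 60.4167·0.8192

49.4933 %


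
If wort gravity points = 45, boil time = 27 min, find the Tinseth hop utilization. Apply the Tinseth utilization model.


U = 1.65·0.000125^(GP/1000) · (1 − e^(−0.04·t))/4.15
bigness = 1.65·0.000125^(45/1000) = 1.1011
boil_factor = (1 − e^(−0.04·27))/4.15 = 0.1591
U = 1.1011 · 0.1591

0.1752


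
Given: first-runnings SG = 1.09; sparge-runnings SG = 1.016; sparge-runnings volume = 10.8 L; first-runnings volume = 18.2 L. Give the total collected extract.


total = Σ (SG_i − 1)·1000·V_i
first = (1.09 − 1)·1000·18.2 = 1638.0000
sparge = (1.016 − 1)·1000·10.8 = 172.8000
total = 1638.0000 + 172.8000

1810.8000 gravity·L


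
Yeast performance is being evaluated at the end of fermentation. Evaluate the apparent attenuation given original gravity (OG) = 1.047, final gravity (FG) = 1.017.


AA = (OG − FG)/(OG − 1) · 100
AA = (1.047 − 1.017)/(1.047 − 1) · 100

63.8298 %


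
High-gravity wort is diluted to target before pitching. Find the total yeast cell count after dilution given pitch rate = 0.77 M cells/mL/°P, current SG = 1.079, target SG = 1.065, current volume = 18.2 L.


V_w = V·((SG_c−1)/(SG_t−1)−1);  °P = 259 − 259/SG_t;  cells = rate·(V+V_w)·°P
V_w = 18.2·((1.079−1)/(1.065−1)−1) = 3.9200
V_final = 18.2 + 3.9200 = 22.1200
°P = 259 − 259/1.065 = 15.8075
cells = 0.77·22.1200·15.8075

269.2399 billion cells


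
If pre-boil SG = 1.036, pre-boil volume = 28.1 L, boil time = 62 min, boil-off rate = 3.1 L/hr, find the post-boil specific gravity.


V_post = V_pre − rate·(t/60);  SG_post = 1 + (SG_pre−1)·V_pre/V_post
V_post = 28.1 − 3.1·(62/60) = 24.8967
SG_post = 1 + (1.036 − 1)·28.1/24.8967

1.0406


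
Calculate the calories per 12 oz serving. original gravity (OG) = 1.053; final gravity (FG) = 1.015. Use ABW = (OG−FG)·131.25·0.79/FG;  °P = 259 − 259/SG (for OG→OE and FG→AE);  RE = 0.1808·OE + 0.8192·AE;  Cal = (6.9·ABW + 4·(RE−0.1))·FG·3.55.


ABW = (1.053 − 1.015)·131.25·0.79/1.015 = 3.8819
OE = 259 − 259/1.053 = 13.0361 °P
AE = 259 − 259/1.015 = 3.8276 °P
RE = 0.1808·13.0361 + 0.8192·3.8276 = 5.4925 °P
Cal = (6.9·3.8819 + 4·(5.4925−0.1))·1.015·3.55

174.2352 kcal


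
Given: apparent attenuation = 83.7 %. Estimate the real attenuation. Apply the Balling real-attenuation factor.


RA = AA · 0.8192
RA = 83.7 · 0.8192

68.5670 %


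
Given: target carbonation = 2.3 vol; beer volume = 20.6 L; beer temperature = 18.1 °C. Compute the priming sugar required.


residual = 14.695·(0.01821 + 0.09011·e^(−0.04·T));  sugar = (target − residual)·4.0·V
residual = 14.695·(0.01821 + 0.09011·e^(−0.04·18.1)) = 0.9096
sugar = (2.3 − 0.9096)·4.0·20.6

114.5719 g


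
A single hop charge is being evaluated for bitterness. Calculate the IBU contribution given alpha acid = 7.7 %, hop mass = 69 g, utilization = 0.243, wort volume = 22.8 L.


IBU = (α/100)·mass·U·1000 / V
IBU = (7.7/100)·69·0.243·1000 / 22.8

56.6254 IBU


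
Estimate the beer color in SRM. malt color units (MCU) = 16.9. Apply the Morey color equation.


SRM = 1.4922 · MCU^0.6859
SRM = 1.4922 · 16.9^0.6859

10.3761 SRM


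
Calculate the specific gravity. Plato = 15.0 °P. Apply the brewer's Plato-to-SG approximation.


SG = 259/(259 − P)
SG = 259/(259 − 15.0)

1.0615


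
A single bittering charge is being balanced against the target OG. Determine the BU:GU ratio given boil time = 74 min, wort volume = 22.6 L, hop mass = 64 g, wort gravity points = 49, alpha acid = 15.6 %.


U = 1.65·0.000125^(GP/1000)·(1−e^(−0.04t))/4.15;  IBU = (α/100)·m·U·1000/V;  BU:GU = IBU/GP
U = 1.65·0.000125^(49/1000)·(1−e^(−0.04·74))/4.15 = 0.2427
IBU = (15.6/100)·64·0.2427·1000/22.6 = 107.2190
BU:GU = 107.2190/49

2.1881


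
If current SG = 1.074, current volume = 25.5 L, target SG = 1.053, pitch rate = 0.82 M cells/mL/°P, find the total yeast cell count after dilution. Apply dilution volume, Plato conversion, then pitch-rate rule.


V_w = V·((SG_c−1)/(SG_t−1)−1);  °P = 259 − 259/SG_t;  cells = rate·(V+V_w)·°P
V_w = 25.5·((1.074−1)/(1.053−1)−1) = 10.1038
V_final = 25.5 + 10.1038 = 35.6038
°P = 259 − 259/1.053 = 13.0361
cells = 0.82·35.6038·13.0361

380.5898 billion cells


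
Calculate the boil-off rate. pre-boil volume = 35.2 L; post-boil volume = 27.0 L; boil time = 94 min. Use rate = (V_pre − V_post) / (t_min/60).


rate = (35.2 − 27.0) / (94/60)

5.2340 L/hr


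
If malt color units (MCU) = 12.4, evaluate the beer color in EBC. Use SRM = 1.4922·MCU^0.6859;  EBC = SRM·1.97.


SRM = 1.4922·12.4^0.6859 = 8.3908
EBC = 8.3908·1.97

16.5299 EBC


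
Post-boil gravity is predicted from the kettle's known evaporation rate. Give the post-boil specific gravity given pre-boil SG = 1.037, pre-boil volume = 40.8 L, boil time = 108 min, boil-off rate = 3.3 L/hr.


V_post = V_pre − rate·(t/60);  SG_post = 1 + (SG_pre−1)·V_pre/V_post
V_post = 40.8 − 3.3·(108/60) = 34.8600
SG_post = 1 + (1.037 − 1)·40.8/34.8600

1.0433


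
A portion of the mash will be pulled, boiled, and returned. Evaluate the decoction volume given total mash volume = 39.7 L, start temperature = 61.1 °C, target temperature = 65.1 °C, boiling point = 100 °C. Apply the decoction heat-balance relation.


V_dec = V_total·(T_target − T_start)/(T_boil − T_start)
V_dec = 39.7·(65.1 − 61.1)/(100 − 61.1)

4.0823 L


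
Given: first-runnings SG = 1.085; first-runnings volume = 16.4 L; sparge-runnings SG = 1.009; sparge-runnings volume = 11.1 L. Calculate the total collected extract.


total = Σ (SG_i − 1)·1000·V_i
first = (1.085 − 1)·1000·16.4 = 1394.0000
sparge = (1.009 − 1)·1000·11.1 = 99.9000
total = 1394.0000 + 99.9000

1493.9000 gravity·L


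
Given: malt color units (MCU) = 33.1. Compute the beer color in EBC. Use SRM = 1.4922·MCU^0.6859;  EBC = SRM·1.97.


SRM = 1.4922·33.1^0.6859 = 16.4542
EBC = 16.4542·1.97

32.4148 EBC


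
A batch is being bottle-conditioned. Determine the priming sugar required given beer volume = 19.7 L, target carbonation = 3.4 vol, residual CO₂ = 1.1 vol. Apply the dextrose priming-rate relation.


sugar = (target − residual)·4.0·V
sugar = (3.4 − 1.1)·4.0·19.7

181.2400 g


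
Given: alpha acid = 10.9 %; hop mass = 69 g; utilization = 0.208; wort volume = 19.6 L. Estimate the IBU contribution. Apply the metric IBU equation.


IBU = (α/100)·mass·U·1000 / V
IBU = (10.9/100)·69·0.208·1000 / 19.6

79.8147 IBU


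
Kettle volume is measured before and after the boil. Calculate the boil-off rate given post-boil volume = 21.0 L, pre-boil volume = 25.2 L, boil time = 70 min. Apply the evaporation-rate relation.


rate = (V_pre − V_post) / (t_min/60)
rate = (25.2 − 21.0) / (70/60)

3.6000 L/hr


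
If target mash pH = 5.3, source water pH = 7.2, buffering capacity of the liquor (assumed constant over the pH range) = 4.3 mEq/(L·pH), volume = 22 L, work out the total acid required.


acid = buffering capacity · (pH_source − pH_target) · V
acid = 4.3 · (7.2 − 5.3) · 22

179.7400 mEq


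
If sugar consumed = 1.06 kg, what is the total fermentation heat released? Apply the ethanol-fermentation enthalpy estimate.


Q = m_sugar · 590 kJ/kg
Q = 1.06 · 590

625.4000 kJ


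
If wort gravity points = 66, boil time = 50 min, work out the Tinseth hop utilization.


U = 1.65·0.000125^(GP/1000) · (1 − e^(−0.04·t))/4.15
bigness = 1.65·0.000125^(66/1000) = 0.9118
boil_factor = (1 − e^(−0.04·50))/4.15 = 0.2084
U = 0.9118 · 0.2084

0.1900


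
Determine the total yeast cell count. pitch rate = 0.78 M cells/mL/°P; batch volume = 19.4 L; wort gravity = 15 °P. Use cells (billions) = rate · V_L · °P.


cells = 0.78 · 19.4 · 15

226.9800 billion cells


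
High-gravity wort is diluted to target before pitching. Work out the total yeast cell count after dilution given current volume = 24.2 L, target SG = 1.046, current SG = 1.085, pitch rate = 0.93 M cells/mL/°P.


V_w = V·((SG_c−1)/(SG_t−1)−1);  °P = 259 − 259/SG_t;  cells = rate·(V+V_w)·°P
V_w = 24.2·((1.085−1)/(1.046−1)−1) = 20.5174
V_final = 24.2 + 20.5174 = 44.7174
°P = 259 − 259/1.046 = 11.3901
cells = 0.93·44.7174·11.3901

473.6803 billion cells


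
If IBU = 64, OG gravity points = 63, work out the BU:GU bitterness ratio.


BU:GU = IBU / OG_points
BU:GU = 64 / 63

1.0159


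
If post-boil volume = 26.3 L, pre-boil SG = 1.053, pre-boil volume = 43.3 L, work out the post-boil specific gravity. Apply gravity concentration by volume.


SG_post = 1 + (SG_pre − 1)·V_pre/V_post
pts_pre = (1.053 − 1)·1000 = 53.0000
pts_post = 53.0000·43.3/26.3 = 87.2586
SG_post = 1 + 87.2586/1000

1.0873


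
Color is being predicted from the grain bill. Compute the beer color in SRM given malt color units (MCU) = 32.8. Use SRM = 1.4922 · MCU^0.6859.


SRM = 1.4922 · 32.8^0.6859

16.3518 SRM


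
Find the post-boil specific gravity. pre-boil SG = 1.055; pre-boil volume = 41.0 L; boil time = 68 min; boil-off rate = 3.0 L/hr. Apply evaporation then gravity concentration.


V_post = V_pre − rate·(t/60);  SG_post = 1 + (SG_pre−1)·V_pre/V_post
V_post = 41.0 − 3.0·(68/60) = 37.6000
SG_post = 1 + (1.055 − 1)·41.0/37.6000

1.0600


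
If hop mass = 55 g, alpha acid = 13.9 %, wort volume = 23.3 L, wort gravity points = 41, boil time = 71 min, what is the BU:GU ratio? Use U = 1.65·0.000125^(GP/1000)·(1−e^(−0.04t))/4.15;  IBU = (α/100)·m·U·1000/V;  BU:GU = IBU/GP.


U = 1.65·0.000125^(41/1000)·(1−e^(−0.04·71))/4.15 = 0.2590
IBU = (13.9/100)·55·0.2590·1000/23.3 = 84.9739
BU:GU = 84.9739/41

2.0725


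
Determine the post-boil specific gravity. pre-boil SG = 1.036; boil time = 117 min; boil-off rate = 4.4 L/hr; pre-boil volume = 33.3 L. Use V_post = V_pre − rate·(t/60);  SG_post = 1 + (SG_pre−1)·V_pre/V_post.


V_post = 33.3 − 4.4·(117/60) = 24.7200
SG_post = 1 + (1.036 − 1)·33.3/24.7200

1.0485


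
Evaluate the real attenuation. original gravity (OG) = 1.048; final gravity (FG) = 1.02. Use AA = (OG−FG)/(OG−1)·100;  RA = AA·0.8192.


AA = (1.048 − 1.02)/(1.048 − 1)·100 = 58.3333
RA = 58.3333·0.8192

47.7867 %


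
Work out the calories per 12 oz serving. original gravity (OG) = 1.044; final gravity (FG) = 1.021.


ABW = (OG−FG)·131.25·0.79/FG;  °P = 259 − 259/SG (for OG→OE and FG→AE);  RE = 0.1808·OE + 0.8192·AE;  Cal = (6.9·ABW + 4·(RE−0.1))·FG·3.55
ABW = (1.044 − 1.021)·131.25·0.79/1.021 = 2.3358
OE = 259 − 259/1.044 = 10.9157 °P
AE = 259 − 259/1.021 = 5.3271 °P
RE = 0.1808·10.9157 + 0.8192·5.3271 = 6.3375 °P
Cal = (6.9·2.3358 + 4·(6.3375−0.1))·1.021·3.55

148.8492 kcal


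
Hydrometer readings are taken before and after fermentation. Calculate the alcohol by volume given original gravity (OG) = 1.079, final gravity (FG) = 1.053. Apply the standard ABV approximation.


ABV = (OG − FG) · 131.25
ABV = (1.079 − 1.053) · 131.25

3.4125 % ABV


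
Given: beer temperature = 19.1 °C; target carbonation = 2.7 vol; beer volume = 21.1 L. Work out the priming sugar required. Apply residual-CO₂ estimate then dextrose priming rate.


residual = 14.695·(0.01821 + 0.09011·e^(−0.04·T));  sugar = (target − residual)·4.0·V
residual = 14.695·(0.01821 + 0.09011·e^(−0.04·19.1)) = 0.8844
sugar = (2.7 − 0.8844)·4.0·21.1

153.2373 g


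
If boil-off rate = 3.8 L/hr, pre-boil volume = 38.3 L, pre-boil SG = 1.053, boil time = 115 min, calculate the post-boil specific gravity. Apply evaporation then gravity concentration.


V_post = V_pre − rate·(t/60);  SG_post = 1 + (SG_pre−1)·V_pre/V_post
V_post = 38.3 − 3.8·(115/60) = 31.0167
SG_post = 1 + (1.053 − 1)·38.3/31.0167

1.0654


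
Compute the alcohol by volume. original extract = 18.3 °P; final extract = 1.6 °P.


SG = 259/(259 − P);  ABV = (OG − FG)·131.25
OG = 259/(259 − 18.3) = 1.0760
FG = 259/(259 − 1.6) = 1.0062
ABV = (1.0760 − 1.0062)·131.25

9.1629 % ABV


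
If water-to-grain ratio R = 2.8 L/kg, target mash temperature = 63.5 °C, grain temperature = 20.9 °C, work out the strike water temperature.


T_strike = (0.41/R)·(T_mash − T_grain) + T_mash
T_strike = (0.41/2.8)·(63.5 − 20.9) + 63.5

69.7379 °C


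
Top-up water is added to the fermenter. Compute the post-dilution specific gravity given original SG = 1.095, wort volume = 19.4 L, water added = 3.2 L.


SG_new = 1 + (SG_old − 1)·V_old/(V_old + V_water)
pts = (1.095 − 1)·1000·19.4/(19.4 + 3.2) = 81.5487
SG_new = 1 + 81.5487/1000

1.0815


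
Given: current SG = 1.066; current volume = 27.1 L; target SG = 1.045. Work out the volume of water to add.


V_water = V·((SG_curr − 1)/(SG_target − 1) − 1)
V_water = 27.1·((1.066 − 1)/(1.045 − 1) − 1)

12.6467 L


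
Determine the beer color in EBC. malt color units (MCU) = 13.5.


SRM = 1.4922·MCU^0.6859;  EBC = SRM·1.97
SRM = 1.4922·13.5^0.6859 = 8.8945
EBC = 8.8945·1.97

17.5222 EBC


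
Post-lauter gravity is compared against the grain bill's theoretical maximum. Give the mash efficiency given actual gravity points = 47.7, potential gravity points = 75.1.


efficiency = actual / potential × 100
efficiency = 47.7 / 75.1 × 100

63.5153 %


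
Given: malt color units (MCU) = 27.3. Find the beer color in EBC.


SRM = 1.4922·MCU^0.6859;  EBC = SRM·1.97
SRM = 1.4922·27.3^0.6859 = 14.4175
EBC = 14.4175·1.97

28.4025 EBC


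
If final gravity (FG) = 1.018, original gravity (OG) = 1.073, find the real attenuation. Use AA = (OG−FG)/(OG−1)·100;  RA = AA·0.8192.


AA = (1.073 − 1.018)/(1.073 − 1)·100 = 75.3425
RA = 75.3425·0.8192

61.7205 %


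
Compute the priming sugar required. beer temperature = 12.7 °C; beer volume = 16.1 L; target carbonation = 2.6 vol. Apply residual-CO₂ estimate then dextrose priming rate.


residual = 14.695·(0.01821 + 0.09011·e^(−0.04·T));  sugar = (target − residual)·4.0·V
residual = 14.695·(0.01821 + 0.09011·e^(−0.04·12.7)) = 1.0643
sugar = (2.6 − 1.0643)·4.0·16.1

98.8962 g


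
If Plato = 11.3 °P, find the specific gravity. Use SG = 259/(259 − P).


SG = 259/(259 − 11.3)

1.0456


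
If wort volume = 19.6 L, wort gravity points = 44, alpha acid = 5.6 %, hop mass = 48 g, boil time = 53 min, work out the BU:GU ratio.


U = 1.65·0.000125^(GP/1000)·(1−e^(−0.04t))/4.15;  IBU = (α/100)·m·U·1000/V;  BU:GU = IBU/GP
U = 1.65·0.000125^(44/1000)·(1−e^(−0.04·53))/4.15 = 0.2356
IBU = (5.6/100)·48·0.2356·1000/19.6 = 32.3102
BU:GU = 32.3102/44

0.7343


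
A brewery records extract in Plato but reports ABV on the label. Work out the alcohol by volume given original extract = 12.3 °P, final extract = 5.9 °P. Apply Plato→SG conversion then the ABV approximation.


SG = 259/(259 − P);  ABV = (OG − FG)·131.25
OG = 259/(259 − 12.3) = 1.0499
FG = 259/(259 − 5.9) = 1.0233
ABV = (1.0499 − 1.0233)·131.25

3.4843 % ABV


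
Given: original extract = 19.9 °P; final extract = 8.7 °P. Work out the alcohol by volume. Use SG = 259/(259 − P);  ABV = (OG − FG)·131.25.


OG = 259/(259 − 19.9) = 1.0832
FG = 259/(259 − 8.7) = 1.0348
ABV = (1.0832 − 1.0348)·131.25

6.3618 % ABV


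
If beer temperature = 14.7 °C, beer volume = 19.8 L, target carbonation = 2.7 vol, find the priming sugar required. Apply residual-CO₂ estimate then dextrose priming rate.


residual = 14.695·(0.01821 + 0.09011·e^(−0.04·T));  sugar = (target − residual)·4.0·V
residual = 14.695·(0.01821 + 0.09011·e^(−0.04·14.7)) = 1.0031
sugar = (2.7 − 1.0031)·4.0·19.8

134.3955 g


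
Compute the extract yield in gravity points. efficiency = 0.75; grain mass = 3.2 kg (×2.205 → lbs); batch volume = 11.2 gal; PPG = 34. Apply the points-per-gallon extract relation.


points = lbs × PPG × eff / vol
lbs = 3.2 × 2.205 = 7.0560
points = 7.0560 × 34 × 0.75 / 11.2

16.0650 points


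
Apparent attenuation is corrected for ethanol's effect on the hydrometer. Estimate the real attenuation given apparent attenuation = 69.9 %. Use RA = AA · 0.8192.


RA = 69.9 · 0.8192

57.2621 %


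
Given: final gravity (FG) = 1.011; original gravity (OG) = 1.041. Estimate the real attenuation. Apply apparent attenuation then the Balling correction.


AA = (OG−FG)/(OG−1)·100;  RA = AA·0.8192
AA = (1.041 − 1.011)/(1.041 − 1)·100 = 73.1707
RA = 73.1707·0.8192

59.9415 %


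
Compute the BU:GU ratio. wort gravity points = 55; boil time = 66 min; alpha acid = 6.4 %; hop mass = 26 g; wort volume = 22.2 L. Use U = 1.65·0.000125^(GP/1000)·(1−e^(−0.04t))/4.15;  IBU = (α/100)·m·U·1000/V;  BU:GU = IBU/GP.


U = 1.65·0.000125^(55/1000)·(1−e^(−0.04·66))/4.15 = 0.2252
IBU = (6.4/100)·26·0.2252·1000/22.2 = 16.8816
BU:GU = 16.8816/55

0.3069


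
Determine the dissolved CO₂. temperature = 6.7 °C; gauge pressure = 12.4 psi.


vols = (P + 14.695)·(0.01821 + 0.09011·e^(−0.04·T))
vols = (12.4 + 14.695)·(0.01821 + 0.09011·e^(−0.04·6.7))

2.3609 volumes


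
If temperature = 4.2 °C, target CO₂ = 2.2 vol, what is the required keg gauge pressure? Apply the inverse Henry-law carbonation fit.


psi = vols/(0.01821 + 0.09011·e^(−0.04·T)) − 14.695
psi = 2.2/(0.01821 + 0.09011·e^(−0.04·4.2)) − 14.695

8.6138 psi


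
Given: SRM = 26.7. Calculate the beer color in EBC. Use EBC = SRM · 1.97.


EBC = 26.7 · 1.97

52.5990 EBC


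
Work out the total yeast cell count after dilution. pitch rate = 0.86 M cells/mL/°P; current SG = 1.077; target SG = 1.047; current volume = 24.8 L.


V_w = V·((SG_c−1)/(SG_t−1)−1);  °P = 259 − 259/SG_t;  cells = rate·(V+V_w)·°P
V_w = 24.8·((1.077−1)/(1.047−1)−1) = 15.8298
V_final = 24.8 + 15.8298 = 40.6298
°P = 259 − 259/1.047 = 11.6266
cells = 0.86·40.6298·11.6266

406.2505 billion cells
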